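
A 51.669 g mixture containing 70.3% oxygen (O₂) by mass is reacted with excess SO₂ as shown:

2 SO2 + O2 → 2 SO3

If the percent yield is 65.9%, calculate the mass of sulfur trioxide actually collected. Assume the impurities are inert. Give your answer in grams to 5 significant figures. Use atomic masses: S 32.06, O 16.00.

Pure O2 available = 51.669 g × 0.703 = 36.3233 g.
M(O2) = 2(16.00) = 32.00 g/mol.
M(SO3) = 32.06 + 3(16.00) = 80.06 g/mol.
n(O2) = 36.3233 g / 32.00 g/mol = 1.13510 mol.
From the equation the O2:SO3 mole ratio is 1:2, so n(SO3) = 1.13510 × 2/1 = 2.27021 mol.
Mass of SO3 = 2.27021 mol × 80.06 g/mol = 181.753 g.
Actual mass collected = 181.753 g × 0.659 = 119.775 g.

119.78 g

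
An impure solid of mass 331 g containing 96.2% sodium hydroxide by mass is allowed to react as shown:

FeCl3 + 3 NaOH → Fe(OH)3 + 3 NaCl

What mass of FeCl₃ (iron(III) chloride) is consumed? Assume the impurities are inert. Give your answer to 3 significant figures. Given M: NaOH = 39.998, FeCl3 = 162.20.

430 g

Mass of pure NaOH = 331 g × 0.962 = 318.4 g.
n(NaOH) = 318.4 g / 39.998 g/mol = 7.961 mol.
From the equation the NaOH:FeCl3 mole ratio is 3:1, so n(FeCl3) = 7.961 × 1/3 = 2.654 mol.
Mass of FeCl3 = 2.654 mol × 162.20 g/mol = 430.4 g.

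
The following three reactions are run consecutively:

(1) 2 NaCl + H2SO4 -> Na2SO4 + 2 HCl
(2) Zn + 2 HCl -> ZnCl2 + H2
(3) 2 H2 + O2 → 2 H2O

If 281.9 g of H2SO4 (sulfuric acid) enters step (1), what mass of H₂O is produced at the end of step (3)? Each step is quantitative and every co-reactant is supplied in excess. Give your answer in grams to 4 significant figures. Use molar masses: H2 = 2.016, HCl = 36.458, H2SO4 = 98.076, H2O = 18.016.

51.78 g

n(H2SO4) = 281.9 / 98.076 = 2.8743 mol.
Reaction (1): H2SO4→HCl ratio 1:2 ⇒ n(HCl) = 5.7486 mol.
Reaction (2): HCl→H2 ratio 2:1 ⇒ n(H2) = 2.8743 mol.
Reaction (3): H2→H2O ratio 2:2 ⇒ n(H2O) = 2.8743 mol.
Mass of H2O = 2.8743 × 18.016 = 51.783 g.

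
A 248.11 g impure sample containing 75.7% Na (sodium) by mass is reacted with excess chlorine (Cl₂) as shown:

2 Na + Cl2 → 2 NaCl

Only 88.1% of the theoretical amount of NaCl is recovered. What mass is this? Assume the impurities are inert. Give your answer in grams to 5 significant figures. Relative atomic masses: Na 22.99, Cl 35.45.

Pure Na available = 248.11 g × 0.757 = 187.819 g.
M(Na) = 22.99 g/mol.
M(NaCl) = 22.99 + 35.45 = 58.44 g/mol.
n(Na) = 187.819 g / 22.99 g/mol = 8.16961 mol.
From the equation the Na:NaCl mole ratio is 2:2, so n(NaCl) = 8.16961 × 2/2 = 8.16961 mol.
Mass of NaCl = 8.16961 mol × 58.44 g/mol = 477.432 g.
Actual mass collected = 477.432 g × 0.881 = 420.617 g.

420.62 g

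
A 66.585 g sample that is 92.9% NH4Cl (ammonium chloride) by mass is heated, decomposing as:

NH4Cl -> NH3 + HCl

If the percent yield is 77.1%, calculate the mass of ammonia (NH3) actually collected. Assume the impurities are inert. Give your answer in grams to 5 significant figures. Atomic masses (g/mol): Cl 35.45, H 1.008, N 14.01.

15.187 g

Pure NH4Cl available = 66.585 g × 0.929 = 61.8575 g.
M(NH4Cl) = 14.01 + 4(1.008) + 35.45 = 53.492 g/mol.
M(NH3) = 14.01 + 3(1.008) = 17.034 g/mol.
n(NH4Cl) = 61.8575 g / 53.492 g/mol = 1.15639 mol.
From the equation the NH4Cl:NH3 mole ratio is 1:1, so n(NH3) = 1.15639 × 1/1 = 1.15639 mol.
Mass of NH3 = 1.15639 mol × 17.034 g/mol = 19.6979 g.
Actual mass collected = 19.6979 g × 0.771 = 15.1871 g.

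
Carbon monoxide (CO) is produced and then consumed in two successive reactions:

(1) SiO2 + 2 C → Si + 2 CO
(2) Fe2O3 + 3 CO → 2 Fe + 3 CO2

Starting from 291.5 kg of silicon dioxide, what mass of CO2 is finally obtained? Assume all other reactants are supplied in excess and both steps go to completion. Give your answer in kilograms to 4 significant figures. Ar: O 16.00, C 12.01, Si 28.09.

427.0 kg

M(SiO2) = 28.09 + 2(16.00) = 60.09 g/mol.
M(CO2) = 12.01 + 2(16.00) = 44.01 g/mol.
291.5 kg = 291500 g.
n(SiO2) = 291500 / 60.09 = 4851.1 mol.
Step 1 gives a 1:2 ratio of SiO2 to CO, so n(CO) = 9702.1 mol.
In step 2 the CO:CO2 ratio is 3:3, so n(CO2) = 9702.1 mol.
Mass of CO2 = 9702.1 × 44.01 = 426990 g = 427.0 kg.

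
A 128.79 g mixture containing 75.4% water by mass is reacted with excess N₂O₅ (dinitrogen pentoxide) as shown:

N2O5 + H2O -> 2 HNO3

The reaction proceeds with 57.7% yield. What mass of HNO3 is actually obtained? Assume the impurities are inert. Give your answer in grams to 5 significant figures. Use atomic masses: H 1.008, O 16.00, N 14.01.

Pure H2O available = 128.79 g × 0.754 = 97.1077 g.
M(H2O) = 2(1.008) + 16.00 = 18.016 g/mol.
M(HNO3) = 1.008 + 14.01 + 3(16.00) = 63.018 g/mol.
n(H2O) = 97.1077 g / 18.016 g/mol = 5.39008 mol.
From the equation the H2O:HNO3 mole ratio is 1:2, so n(HNO3) = 5.39008 × 2/1 = 10.7802 mol.
Mass of HNO3 = 10.7802 mol × 63.018 g/mol = 679.344 g.
Actual mass collected = 679.344 g × 0.577 = 391.981 g.

391.98 g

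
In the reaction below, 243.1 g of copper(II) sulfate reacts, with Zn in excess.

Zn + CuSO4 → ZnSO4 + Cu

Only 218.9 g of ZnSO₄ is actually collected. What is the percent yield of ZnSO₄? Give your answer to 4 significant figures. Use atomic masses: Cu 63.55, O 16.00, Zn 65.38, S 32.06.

89.02 %

M(CuSO4) = 63.55 + 32.06 + 4(16.00) = 159.61 g/mol.
M(ZnSO4) = 65.38 + 32.06 + 4(16.00) = 161.44 g/mol.
n(CuSO4) = 243.10 g / 159.61 g/mol = 1.5231 mol.
From the equation the CuSO4:ZnSO4 mole ratio is 1:1, so n(ZnSO4) = 1.5231 × 1/1 = 1.5231 mol.
Mass of ZnSO4 = 1.5231 mol × 161.44 g/mol = 245.89 g.
This is the theoretical yield. Percent yield = 218.9 g / 245.89 g × 100% = 89.025%.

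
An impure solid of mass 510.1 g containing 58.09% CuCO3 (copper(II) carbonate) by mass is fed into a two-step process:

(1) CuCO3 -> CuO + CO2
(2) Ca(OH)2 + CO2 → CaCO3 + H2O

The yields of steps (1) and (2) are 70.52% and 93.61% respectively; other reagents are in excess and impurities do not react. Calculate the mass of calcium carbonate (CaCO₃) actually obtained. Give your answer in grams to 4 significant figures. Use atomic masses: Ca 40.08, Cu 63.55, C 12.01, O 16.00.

158.5 g

Pure CuCO3 = 510.1 × 0.5809 = 296.32 g.
M(CuCO3) = 63.55 + 12.01 + 3(16.00) = 123.56 g/mol.
M(CaCO3) = 40.08 + 12.01 + 3(16.00) = 100.09 g/mol.
n(CuCO3) = 296.32 / 123.56 = 2.3982 mol.
Step 1 (CuCO3:CO2 = 1:1): theoretical n(CO2) = 2.3982 mol; at 70.52% yield, n(CO2) = 1.6912 mol.
Step 2 (CO2:CaCO3 = 1:1): theoretical n(CaCO3) = 1.6912 mol, so theoretical mass = 1.6912 × 100.09 = 169.27 g.
At 93.61% yield, actual mass of CaCO3 = 169.27 × 0.9361 = 158.45 g.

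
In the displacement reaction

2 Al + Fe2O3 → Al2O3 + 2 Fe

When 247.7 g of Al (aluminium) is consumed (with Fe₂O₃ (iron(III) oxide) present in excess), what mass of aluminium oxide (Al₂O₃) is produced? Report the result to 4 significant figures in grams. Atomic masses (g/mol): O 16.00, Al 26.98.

468.0 g

M(Al) = 26.98 g/mol.
M(Al2O3) = 2(26.98) + 3(16.00) = 101.96 g/mol.
n(Al) = 247.70 g / 26.98 g/mol = 9.1809 mol.
From the equation the Al:Al2O3 mole ratio is 2:1, so n(Al2O3) = 9.1809 × 1/2 = 4.5904 mol.
Mass of Al2O3 = 4.5904 mol × 101.96 g/mol = 468.04 g.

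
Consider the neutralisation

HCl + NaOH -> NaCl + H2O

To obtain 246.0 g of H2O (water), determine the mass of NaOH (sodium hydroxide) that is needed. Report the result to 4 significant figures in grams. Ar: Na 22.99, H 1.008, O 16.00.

546.2 g

M(H2O) = 2(1.008) + 16.00 = 18.016 g/mol.
M(NaOH) = 22.99 + 16.00 + 1.008 = 39.998 g/mol.
n(H2O) = 246.00 g / 18.016 g/mol = 13.655 mol.
From the equation the H2O:NaOH mole ratio is 1:1, so n(NaOH) = 13.655 × 1/1 = 13.655 mol.
Mass of NaOH = 13.655 mol × 39.998 g/mol = 546.15 g.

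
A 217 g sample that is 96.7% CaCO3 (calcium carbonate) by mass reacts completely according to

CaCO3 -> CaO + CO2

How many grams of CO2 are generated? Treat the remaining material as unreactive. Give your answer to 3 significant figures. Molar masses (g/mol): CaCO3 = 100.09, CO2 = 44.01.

Mass of pure CaCO3 = 217 g × 0.967 = 209.8 g.
n(CaCO3) = 209.8 g / 100.09 g/mol = 2.097 mol.
From the equation the CaCO3:CO2 mole ratio is 1:1, so n(CO2) = 2.097 × 1/1 = 2.097 mol.
Mass of CO2 = 2.097 mol × 44.01 g/mol = 92.27 g.

92.3 g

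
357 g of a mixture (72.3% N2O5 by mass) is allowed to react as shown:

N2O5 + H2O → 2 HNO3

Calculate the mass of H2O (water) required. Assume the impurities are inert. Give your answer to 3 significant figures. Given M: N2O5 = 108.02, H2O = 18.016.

Mass of pure N2O5 = 357 g × 0.723 = 258.1 g.
n(N2O5) = 258.1 g / 108.02 g/mol = 2.389 mol.
From the equation the N2O5:H2O mole ratio is 1:1, so n(H2O) = 2.389 × 1/1 = 2.389 mol.
Mass of H2O = 2.389 mol × 18.016 g/mol = 43.05 g.

43.0 g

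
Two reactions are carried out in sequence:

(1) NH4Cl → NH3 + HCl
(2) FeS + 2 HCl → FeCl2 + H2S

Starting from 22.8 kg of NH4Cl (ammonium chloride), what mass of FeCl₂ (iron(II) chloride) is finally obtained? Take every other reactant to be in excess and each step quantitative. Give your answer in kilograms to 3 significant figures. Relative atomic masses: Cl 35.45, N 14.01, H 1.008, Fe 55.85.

27.0 kg

M(NH4Cl) = 14.01 + 4(1.008) + 35.45 = 53.492 g/mol.
M(FeCl2) = 55.85 + 2(35.45) = 126.75 g/mol.
22.8 kg = 22800 g.
n(NH4Cl) = 22800 / 53.492 = 426.2 mol.
Step 1 gives a 1:1 ratio of NH4Cl to HCl, so n(HCl) = 426.2 mol.
In step 2 the HCl:FeCl2 ratio is 2:1, so n(FeCl2) = 213.1 mol.
Mass of FeCl2 = 213.1 × 126.75 = 27010 g = 27.0 kg.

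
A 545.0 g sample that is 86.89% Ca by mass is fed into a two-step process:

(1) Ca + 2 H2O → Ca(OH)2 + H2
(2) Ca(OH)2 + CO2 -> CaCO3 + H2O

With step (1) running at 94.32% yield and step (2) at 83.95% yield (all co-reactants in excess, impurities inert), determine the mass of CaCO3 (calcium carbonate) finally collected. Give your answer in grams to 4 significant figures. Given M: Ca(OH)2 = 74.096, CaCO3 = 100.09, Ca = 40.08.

936.4 g

Pure Ca = 545.0 × 0.8689 = 473.55 g.
n(Ca) = 473.55 / 40.08 = 11.815 mol.
Step 1 (Ca:Ca(OH)2 = 1:1): theoretical n(Ca(OH)2) = 11.815 mol; at 94.32% yield, n(Ca(OH)2) = 11.144 mol.
Step 2 (Ca(OH)2:CaCO3 = 1:1): theoretical n(CaCO3) = 11.144 mol, so theoretical mass = 11.144 × 100.09 = 1115.4 g.
At 83.95% yield, actual mass of CaCO3 = 1115.4 × 0.8395 = 936.38 g.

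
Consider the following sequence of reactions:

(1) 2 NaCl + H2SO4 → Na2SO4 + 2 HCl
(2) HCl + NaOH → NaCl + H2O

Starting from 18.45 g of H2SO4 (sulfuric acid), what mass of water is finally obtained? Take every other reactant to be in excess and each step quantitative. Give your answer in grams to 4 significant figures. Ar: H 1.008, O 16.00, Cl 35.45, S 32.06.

6.778 g

M(H2SO4) = 2(1.008) + 32.06 + 4(16.00) = 98.076 g/mol.
M(H2O) = 2(1.008) + 16.00 = 18.016 g/mol.
n(H2SO4) = 18.450 / 98.076 = 0.18812 mol.
Step 1 gives a 1:2 ratio of H2SO4 to HCl, so n(HCl) = 0.37624 mol.
In step 2 the HCl:H2O ratio is 1:1, so n(H2O) = 0.37624 mol.
Mass of H2O = 0.37624 × 18.016 = 6.7783 g.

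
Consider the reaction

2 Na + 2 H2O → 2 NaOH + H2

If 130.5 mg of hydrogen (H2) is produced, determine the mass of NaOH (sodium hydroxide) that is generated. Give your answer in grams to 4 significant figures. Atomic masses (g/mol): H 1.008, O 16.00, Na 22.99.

M(H2) = 2(1.008) = 2.016 g/mol.
M(NaOH) = 22.99 + 16.00 + 1.008 = 39.998 g/mol.
Convert: 130.5 mg = 0.13050 g.
n(H2) = 0.13050 g / 2.016 g/mol = 0.064732 mol.
From the equation the H2:NaOH mole ratio is 1:2, so n(NaOH) = 0.064732 × 2/1 = 0.12946 mol.
Mass of NaOH = 0.12946 mol × 39.998 g/mol = 5.1783 g.

5.178 g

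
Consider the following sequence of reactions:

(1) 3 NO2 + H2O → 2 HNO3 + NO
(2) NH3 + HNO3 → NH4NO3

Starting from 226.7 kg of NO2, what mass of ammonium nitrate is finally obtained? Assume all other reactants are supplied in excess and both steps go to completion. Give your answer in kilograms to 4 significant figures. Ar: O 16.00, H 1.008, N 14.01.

M(NO2) = 14.01 + 2(16.00) = 46.01 g/mol.
M(NH4NO3) = 2(14.01) + 4(1.008) + 3(16.00) = 80.052 g/mol.
226.7 kg = 226700 g.
n(NO2) = 226700 / 46.01 = 4927.2 mol.
Step 1 gives a 3:2 ratio of NO2 to HNO3, so n(HNO3) = 3284.8 mol.
In step 2 the HNO3:NH4NO3 ratio is 1:1, so n(NH4NO3) = 3284.8 mol.
Mass of NH4NO3 = 3284.8 × 80.052 = 262950 g = 263.0 kg.

263.0 kg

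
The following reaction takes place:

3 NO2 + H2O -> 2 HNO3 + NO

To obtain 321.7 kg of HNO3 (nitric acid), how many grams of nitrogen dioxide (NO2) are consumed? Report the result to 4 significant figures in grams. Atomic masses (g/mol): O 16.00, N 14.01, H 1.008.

352300 g

M(HNO3) = 1.008 + 14.01 + 3(16.00) = 63.018 g/mol.
M(NO2) = 14.01 + 2(16.00) = 46.01 g/mol.
Convert: 321.7 kg = 321700 g.
n(HNO3) = 321700 g / 63.018 g/mol = 5104.9 mol.
From the equation the HNO3:NO2 mole ratio is 2:3, so n(NO2) = 5104.9 × 3/2 = 7657.3 mol.
Mass of NO2 = 7657.3 mol × 46.01 g/mol = 352310 g.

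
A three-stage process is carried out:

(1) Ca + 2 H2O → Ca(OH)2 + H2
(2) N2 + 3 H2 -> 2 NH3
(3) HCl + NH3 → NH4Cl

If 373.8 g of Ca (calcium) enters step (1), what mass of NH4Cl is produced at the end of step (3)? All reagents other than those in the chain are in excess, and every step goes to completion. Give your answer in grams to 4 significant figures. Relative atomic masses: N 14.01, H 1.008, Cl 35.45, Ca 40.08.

332.6 g

M(Ca) = 40.08 g/mol.
M(NH4Cl) = 14.01 + 4(1.008) + 35.45 = 53.492 g/mol.
n(Ca) = 373.8 / 40.08 = 9.3263 mol.
Reaction (1): Ca→H2 ratio 1:1 ⇒ n(H2) = 9.3263 mol.
Reaction (2): H2→NH3 ratio 3:2 ⇒ n(NH3) = 6.2176 mol.
Reaction (3): NH3→NH4Cl ratio 1:1 ⇒ n(NH4Cl) = 6.2176 mol.
Mass of NH4Cl = 6.2176 × 53.492 = 332.59 g.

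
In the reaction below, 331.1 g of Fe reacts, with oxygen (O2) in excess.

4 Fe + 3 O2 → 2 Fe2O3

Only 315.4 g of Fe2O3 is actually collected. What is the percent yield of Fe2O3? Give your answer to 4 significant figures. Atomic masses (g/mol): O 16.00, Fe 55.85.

66.63 %

M(Fe) = 55.85 g/mol.
M(Fe2O3) = 2(55.85) + 3(16.00) = 159.70 g/mol.
n(Fe) = 331.10 g / 55.85 g/mol = 5.9284 mol.
From the equation the Fe:Fe2O3 mole ratio is 4:2, so n(Fe2O3) = 5.9284 × 2/4 = 2.9642 mol.
Mass of Fe2O3 = 2.9642 mol × 159.70 g/mol = 473.38 g.
This is the theoretical yield. Percent yield = 315.4 g / 473.38 g × 100% = 66.627%.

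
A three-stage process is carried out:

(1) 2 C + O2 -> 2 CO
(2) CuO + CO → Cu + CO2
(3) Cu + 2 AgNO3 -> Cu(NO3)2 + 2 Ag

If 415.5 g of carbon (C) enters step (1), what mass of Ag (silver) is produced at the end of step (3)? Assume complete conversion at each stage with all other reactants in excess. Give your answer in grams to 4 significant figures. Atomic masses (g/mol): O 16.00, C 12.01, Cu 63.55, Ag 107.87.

M(C) = 12.01 g/mol.
M(Ag) = 107.87 g/mol.
n(C) = 415.5 / 12.01 = 34.596 mol.
Reaction (1): C→CO ratio 2:2 ⇒ n(CO) = 34.596 mol.
Reaction (2): CO→Cu ratio 1:1 ⇒ n(Cu) = 34.596 mol.
Reaction (3): Cu→Ag ratio 1:2 ⇒ n(Ag) = 69.192 mol.
Mass of Ag = 69.192 × 107.87 = 7463.8 g.

7464 g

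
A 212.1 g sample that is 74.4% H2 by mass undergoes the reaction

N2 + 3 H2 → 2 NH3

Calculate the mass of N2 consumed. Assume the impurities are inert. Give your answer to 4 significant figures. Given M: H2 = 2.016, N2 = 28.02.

731.1 g

Mass of pure H2 = 212.1 g × 0.744 = 157.80 g.
n(H2) = 157.80 g / 2.016 g/mol = 78.275 mol.
From the equation the H2:N2 mole ratio is 3:1, so n(N2) = 78.275 × 1/3 = 26.092 mol.
Mass of N2 = 26.092 mol × 28.02 g/mol = 731.09 g.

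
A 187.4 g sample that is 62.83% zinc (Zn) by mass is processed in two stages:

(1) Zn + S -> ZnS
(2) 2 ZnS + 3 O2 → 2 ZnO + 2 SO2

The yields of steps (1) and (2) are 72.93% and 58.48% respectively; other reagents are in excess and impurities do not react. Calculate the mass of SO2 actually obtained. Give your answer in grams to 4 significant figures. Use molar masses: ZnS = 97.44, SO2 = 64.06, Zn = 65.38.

49.20 g

Pure Zn = 187.4 × 0.6283 = 117.74 g.
n(Zn) = 117.74 / 65.38 = 1.8009 mol.
Step 1 (Zn:ZnS = 1:1): theoretical n(ZnS) = 1.8009 mol; at 72.93% yield, n(ZnS) = 1.3134 mol.
Step 2 (ZnS:SO2 = 2:2): theoretical n(SO2) = 1.3134 mol, so theoretical mass = 1.3134 × 64.06 = 84.137 g.
At 58.48% yield, actual mass of SO2 = 84.137 × 0.5848 = 49.203 g.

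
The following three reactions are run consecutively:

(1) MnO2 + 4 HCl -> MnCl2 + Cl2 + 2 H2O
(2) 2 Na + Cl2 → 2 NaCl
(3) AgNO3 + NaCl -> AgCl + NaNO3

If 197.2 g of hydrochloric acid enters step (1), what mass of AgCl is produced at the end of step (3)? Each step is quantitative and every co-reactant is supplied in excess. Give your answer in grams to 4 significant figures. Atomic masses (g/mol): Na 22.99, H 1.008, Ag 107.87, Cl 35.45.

387.6 g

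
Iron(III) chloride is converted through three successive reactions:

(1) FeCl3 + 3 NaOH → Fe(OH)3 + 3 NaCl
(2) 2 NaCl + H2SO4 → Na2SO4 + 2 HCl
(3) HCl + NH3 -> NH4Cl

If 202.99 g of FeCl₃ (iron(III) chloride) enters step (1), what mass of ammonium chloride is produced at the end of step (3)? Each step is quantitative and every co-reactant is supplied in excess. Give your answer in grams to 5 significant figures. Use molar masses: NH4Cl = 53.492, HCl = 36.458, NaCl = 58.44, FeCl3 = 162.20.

n(FeCl3) = 202.99 / 162.20 = 1.25148 mol.
Reaction (1): FeCl3→NaCl ratio 1:3 ⇒ n(NaCl) = 3.75444 mol.
Reaction (2): NaCl→HCl ratio 2:2 ⇒ n(HCl) = 3.75444 mol.
Reaction (3): HCl→NH4Cl ratio 1:1 ⇒ n(NH4Cl) = 3.75444 mol.
Mass of NH4Cl = 3.75444 × 53.492 = 200.832 g.

200.83 g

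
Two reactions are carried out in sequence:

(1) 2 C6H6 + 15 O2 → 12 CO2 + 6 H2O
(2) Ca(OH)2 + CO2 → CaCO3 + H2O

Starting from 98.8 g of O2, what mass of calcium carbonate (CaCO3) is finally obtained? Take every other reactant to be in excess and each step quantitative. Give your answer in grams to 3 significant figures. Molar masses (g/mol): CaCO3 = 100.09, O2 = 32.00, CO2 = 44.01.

n(O2) = 98.80 / 32.00 = 3.087 mol.
Step 1 gives a 15:12 ratio of O2 to CO2, so n(CO2) = 2.470 mol.
In step 2 the CO2:CaCO3 ratio is 1:1, so n(CaCO3) = 2.470 mol.
Mass of CaCO3 = 2.470 × 100.09 = 247.2 g.

247 g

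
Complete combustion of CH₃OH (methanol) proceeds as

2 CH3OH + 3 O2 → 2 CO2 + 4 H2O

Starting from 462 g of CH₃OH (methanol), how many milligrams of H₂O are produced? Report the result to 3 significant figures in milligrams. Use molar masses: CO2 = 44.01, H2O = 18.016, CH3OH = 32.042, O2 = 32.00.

n(CH3OH) = 462.0 g / 32.042 g/mol = 14.42 mol.
From the equation the CH3OH:H2O mole ratio is 2:4, so n(H2O) = 14.42 × 4/2 = 28.84 mol.
Mass of H2O = 28.84 mol × 18.016 g/mol = 519.5 g.
Converting to mg: 519.5 g = 520000 mg.

520000 mg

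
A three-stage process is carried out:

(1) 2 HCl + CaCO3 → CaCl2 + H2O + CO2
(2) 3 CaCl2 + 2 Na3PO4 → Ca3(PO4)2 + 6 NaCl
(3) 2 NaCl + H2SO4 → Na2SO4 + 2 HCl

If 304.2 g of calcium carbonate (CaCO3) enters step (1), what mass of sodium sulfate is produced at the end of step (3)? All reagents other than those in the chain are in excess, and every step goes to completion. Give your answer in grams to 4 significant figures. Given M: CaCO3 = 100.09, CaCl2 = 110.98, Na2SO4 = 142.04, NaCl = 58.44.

431.7 g

n(CaCO3) = 304.2 / 100.09 = 3.0393 mol.
Reaction (1): CaCO3→CaCl2 ratio 1:1 ⇒ n(CaCl2) = 3.0393 mol.
Reaction (2): CaCl2→NaCl ratio 3:6 ⇒ n(NaCl) = 6.0785 mol.
Reaction (3): NaCl→Na2SO4 ratio 2:1 ⇒ n(Na2SO4) = 3.0393 mol.
Mass of Na2SO4 = 3.0393 × 142.04 = 431.70 g.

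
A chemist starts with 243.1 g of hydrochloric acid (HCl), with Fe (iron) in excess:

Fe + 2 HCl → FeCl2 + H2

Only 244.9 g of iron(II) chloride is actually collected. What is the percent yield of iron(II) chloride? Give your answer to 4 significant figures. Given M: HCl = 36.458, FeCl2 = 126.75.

n(HCl) = 243.10 g / 36.458 g/mol = 6.6679 mol.
From the equation the HCl:FeCl2 mole ratio is 2:1, so n(FeCl2) = 6.6679 × 1/2 = 3.3340 mol.
Mass of FeCl2 = 3.3340 mol × 126.75 g/mol = 422.58 g.
This is the theoretical yield. Percent yield = 244.9 g / 422.58 g × 100% = 57.953%.

57.95 %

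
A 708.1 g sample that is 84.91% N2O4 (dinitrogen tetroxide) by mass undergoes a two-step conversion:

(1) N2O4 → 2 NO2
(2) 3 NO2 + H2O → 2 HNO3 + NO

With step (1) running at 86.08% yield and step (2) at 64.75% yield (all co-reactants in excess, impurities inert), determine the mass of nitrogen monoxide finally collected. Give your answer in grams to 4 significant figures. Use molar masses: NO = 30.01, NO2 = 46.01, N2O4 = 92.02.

Pure N2O4 = 708.1 × 0.8491 = 601.25 g.
n(N2O4) = 601.25 / 92.02 = 6.5339 mol.
Step 1 (N2O4:NO2 = 1:2): theoretical n(NO2) = 13.068 mol; at 86.08% yield, n(NO2) = 11.249 mol.
Step 2 (NO2:NO = 3:1): theoretical n(NO) = 3.7496 mol, so theoretical mass = 3.7496 × 30.01 = 112.52 g.
At 64.75% yield, actual mass of NO = 112.52 × 0.6475 = 72.860 g.

72.86 g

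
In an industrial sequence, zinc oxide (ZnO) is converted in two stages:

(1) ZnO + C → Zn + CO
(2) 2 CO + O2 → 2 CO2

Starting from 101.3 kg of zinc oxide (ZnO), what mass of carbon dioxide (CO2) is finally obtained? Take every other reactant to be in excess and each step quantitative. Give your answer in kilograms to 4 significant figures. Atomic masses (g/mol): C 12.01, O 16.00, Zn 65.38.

M(ZnO) = 65.38 + 16.00 = 81.38 g/mol.
M(CO2) = 12.01 + 2(16.00) = 44.01 g/mol.
101.3 kg = 101300 g.
n(ZnO) = 101300 / 81.38 = 1244.8 mol.
Step 1 gives a 1:1 ratio of ZnO to CO, so n(CO) = 1244.8 mol.
In step 2 the CO:CO2 ratio is 2:2, so n(CO2) = 1244.8 mol.
Mass of CO2 = 1244.8 × 44.01 = 54783 g = 54.78 kg.

54.78 kg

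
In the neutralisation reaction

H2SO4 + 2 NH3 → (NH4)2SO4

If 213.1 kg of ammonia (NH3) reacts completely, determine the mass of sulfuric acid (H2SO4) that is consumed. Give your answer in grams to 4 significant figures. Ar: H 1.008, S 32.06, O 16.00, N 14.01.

M(NH3) = 14.01 + 3(1.008) = 17.034 g/mol.
M(H2SO4) = 2(1.008) + 32.06 + 4(16.00) = 98.076 g/mol.
Convert: 213.1 kg = 213100 g.
n(NH3) = 213100 g / 17.034 g/mol = 12510 mol.
From the equation the NH3:H2SO4 mole ratio is 2:1, so n(H2SO4) = 12510 × 1/2 = 6255.1 mol.
Mass of H2SO4 = 6255.1 mol × 98.076 g/mol = 613480 g.

613500 g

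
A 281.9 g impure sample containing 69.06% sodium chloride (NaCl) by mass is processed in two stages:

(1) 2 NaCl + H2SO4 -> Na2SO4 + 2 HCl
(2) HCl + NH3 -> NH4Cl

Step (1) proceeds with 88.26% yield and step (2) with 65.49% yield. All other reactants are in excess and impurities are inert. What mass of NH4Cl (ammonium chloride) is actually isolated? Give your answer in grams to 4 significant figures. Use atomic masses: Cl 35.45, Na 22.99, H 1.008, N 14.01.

103.0 g

Pure NaCl = 281.9 × 0.6906 = 194.68 g.
M(NaCl) = 22.99 + 35.45 = 58.44 g/mol.
M(NH4Cl) = 14.01 + 4(1.008) + 35.45 = 53.492 g/mol.
n(NaCl) = 194.68 / 58.44 = 3.3313 mol.
Step 1 (NaCl:HCl = 2:2): theoretical n(HCl) = 3.3313 mol; at 88.26% yield, n(HCl) = 2.9402 mol.
Step 2 (HCl:NH4Cl = 1:1): theoretical n(NH4Cl) = 2.9402 mol, so theoretical mass = 2.9402 × 53.492 = 157.28 g.
At 65.49% yield, actual mass of NH4Cl = 157.28 × 0.6549 = 103.00 g.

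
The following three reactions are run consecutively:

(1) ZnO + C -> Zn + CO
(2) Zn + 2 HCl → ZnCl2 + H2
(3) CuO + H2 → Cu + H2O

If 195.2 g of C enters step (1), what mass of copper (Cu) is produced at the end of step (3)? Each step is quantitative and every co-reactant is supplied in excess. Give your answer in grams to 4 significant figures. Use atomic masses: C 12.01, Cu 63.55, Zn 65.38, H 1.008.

1033 g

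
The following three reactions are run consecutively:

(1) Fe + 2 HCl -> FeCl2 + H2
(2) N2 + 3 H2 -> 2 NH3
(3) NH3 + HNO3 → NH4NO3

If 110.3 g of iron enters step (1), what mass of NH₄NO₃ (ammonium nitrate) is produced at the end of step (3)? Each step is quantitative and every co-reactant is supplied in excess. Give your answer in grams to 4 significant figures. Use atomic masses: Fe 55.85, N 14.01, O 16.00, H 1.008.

105.4 g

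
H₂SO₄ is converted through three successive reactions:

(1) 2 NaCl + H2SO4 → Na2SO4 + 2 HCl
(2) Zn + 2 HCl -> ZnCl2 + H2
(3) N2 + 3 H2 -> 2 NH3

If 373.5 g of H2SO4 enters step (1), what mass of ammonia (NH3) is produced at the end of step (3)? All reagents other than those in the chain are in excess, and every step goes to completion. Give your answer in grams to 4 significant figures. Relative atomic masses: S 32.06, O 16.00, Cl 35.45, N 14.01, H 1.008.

43.25 g

M(H2SO4) = 2(1.008) + 32.06 + 4(16.00) = 98.076 g/mol.
M(NH3) = 14.01 + 3(1.008) = 17.034 g/mol.
n(H2SO4) = 373.5 / 98.076 = 3.8083 mol.
Reaction (1): H2SO4→HCl ratio 1:2 ⇒ n(HCl) = 7.6165 mol.
Reaction (2): HCl→H2 ratio 2:1 ⇒ n(H2) = 3.8083 mol.
Reaction (3): H2→NH3 ratio 3:2 ⇒ n(NH3) = 2.5388 mol.
Mass of NH3 = 2.5388 × 17.034 = 43.247 g.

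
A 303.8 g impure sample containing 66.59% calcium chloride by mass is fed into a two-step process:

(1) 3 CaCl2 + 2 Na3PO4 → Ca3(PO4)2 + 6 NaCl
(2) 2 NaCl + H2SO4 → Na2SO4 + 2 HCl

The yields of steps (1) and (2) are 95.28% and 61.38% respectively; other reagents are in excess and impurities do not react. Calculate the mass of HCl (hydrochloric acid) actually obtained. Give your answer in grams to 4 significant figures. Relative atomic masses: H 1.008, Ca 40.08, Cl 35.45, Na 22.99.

77.73 g

Pure CaCl2 = 303.8 × 0.6659 = 202.30 g.
M(CaCl2) = 40.08 + 2(35.45) = 110.98 g/mol.
M(HCl) = 1.008 + 35.45 = 36.458 g/mol.
n(CaCl2) = 202.30 / 110.98 = 1.8229 mol.
Step 1 (CaCl2:NaCl = 3:6): theoretical n(NaCl) = 3.6457 mol; at 95.28% yield, n(NaCl) = 3.4736 mol.
Step 2 (NaCl:HCl = 2:2): theoretical n(HCl) = 3.4736 mol, so theoretical mass = 3.4736 × 36.458 = 126.64 g.
At 61.38% yield, actual mass of HCl = 126.64 × 0.6138 = 77.733 g.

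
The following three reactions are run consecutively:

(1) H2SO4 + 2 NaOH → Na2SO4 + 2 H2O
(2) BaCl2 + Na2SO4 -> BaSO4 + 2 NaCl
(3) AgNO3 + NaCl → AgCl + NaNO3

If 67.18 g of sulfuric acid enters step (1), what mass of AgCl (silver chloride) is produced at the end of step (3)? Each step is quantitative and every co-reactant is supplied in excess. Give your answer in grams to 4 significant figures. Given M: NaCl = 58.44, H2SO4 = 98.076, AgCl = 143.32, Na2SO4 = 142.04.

196.3 g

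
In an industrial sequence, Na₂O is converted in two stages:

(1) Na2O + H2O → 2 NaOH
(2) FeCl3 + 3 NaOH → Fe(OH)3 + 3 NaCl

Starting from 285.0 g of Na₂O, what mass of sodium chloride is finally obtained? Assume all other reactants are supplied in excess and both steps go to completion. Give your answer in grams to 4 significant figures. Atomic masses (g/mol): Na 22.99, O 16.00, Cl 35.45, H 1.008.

M(Na2O) = 2(22.99) + 16.00 = 61.98 g/mol.
M(NaCl) = 22.99 + 35.45 = 58.44 g/mol.
n(Na2O) = 285.00 / 61.98 = 4.5983 mol.
Step 1 gives a 1:2 ratio of Na2O to NaOH, so n(NaOH) = 9.1965 mol.
In step 2 the NaOH:NaCl ratio is 3:3, so n(NaCl) = 9.1965 mol.
Mass of NaCl = 9.1965 × 58.44 = 537.44 g.

537.4 g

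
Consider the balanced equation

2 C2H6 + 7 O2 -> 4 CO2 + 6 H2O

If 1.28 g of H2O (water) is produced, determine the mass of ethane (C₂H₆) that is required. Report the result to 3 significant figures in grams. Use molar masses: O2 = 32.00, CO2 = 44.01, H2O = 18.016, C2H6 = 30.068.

n(H2O) = 1.280 g / 18.016 g/mol = 0.07105 mol.
From the equation the H2O:C2H6 mole ratio is 6:2, so n(C2H6) = 0.07105 × 2/6 = 0.02368 mol.
Mass of C2H6 = 0.02368 mol × 30.068 g/mol = 0.7121 g.

0.712 g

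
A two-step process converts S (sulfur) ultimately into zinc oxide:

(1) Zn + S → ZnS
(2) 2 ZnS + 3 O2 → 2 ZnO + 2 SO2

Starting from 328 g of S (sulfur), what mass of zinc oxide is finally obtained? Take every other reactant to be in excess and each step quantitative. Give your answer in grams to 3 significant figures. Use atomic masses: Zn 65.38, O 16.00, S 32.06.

833 g

M(S) = 32.06 g/mol.
M(ZnO) = 65.38 + 16.00 = 81.38 g/mol.
n(S) = 328.0 / 32.06 = 10.23 mol.
Step 1 gives a 1:1 ratio of S to ZnS, so n(ZnS) = 10.23 mol.
In step 2 the ZnS:ZnO ratio is 2:2, so n(ZnO) = 10.23 mol.
Mass of ZnO = 10.23 × 81.38 = 832.6 g.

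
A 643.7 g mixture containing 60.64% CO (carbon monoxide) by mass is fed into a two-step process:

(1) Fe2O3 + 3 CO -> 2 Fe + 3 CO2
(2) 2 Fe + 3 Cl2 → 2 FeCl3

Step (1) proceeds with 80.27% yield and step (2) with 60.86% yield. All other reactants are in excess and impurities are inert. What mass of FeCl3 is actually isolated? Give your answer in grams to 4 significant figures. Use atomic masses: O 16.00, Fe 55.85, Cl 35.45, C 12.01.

736.2 g

Pure CO = 643.7 × 0.6064 = 390.34 g.
M(CO) = 12.01 + 16.00 = 28.01 g/mol.
M(FeCl3) = 55.85 + 3(35.45) = 162.20 g/mol.
n(CO) = 390.34 / 28.01 = 13.936 mol.
Step 1 (CO:Fe = 3:2): theoretical n(Fe) = 9.2905 mol; at 80.27% yield, n(Fe) = 7.4575 mol.
Step 2 (Fe:FeCl3 = 2:2): theoretical n(FeCl3) = 7.4575 mol, so theoretical mass = 7.4575 × 162.20 = 1209.6 g.
At 60.86% yield, actual mass of FeCl3 = 1209.6 × 0.6086 = 736.16 g.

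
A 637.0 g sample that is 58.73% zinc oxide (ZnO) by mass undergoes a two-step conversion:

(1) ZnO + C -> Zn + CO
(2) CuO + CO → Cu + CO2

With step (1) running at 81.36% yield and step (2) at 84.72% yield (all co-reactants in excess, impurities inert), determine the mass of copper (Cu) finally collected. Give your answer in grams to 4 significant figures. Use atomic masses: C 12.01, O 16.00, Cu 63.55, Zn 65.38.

201.4 g

Pure ZnO = 637.0 × 0.5873 = 374.11 g.
M(ZnO) = 65.38 + 16.00 = 81.38 g/mol.
M(Cu) = 63.55 g/mol.
n(ZnO) = 374.11 / 81.38 = 4.5971 mol.
Step 1 (ZnO:CO = 1:1): theoretical n(CO) = 4.5971 mol; at 81.36% yield, n(CO) = 3.7402 mol.
Step 2 (CO:Cu = 1:1): theoretical n(Cu) = 3.7402 mol, so theoretical mass = 3.7402 × 63.55 = 237.69 g.
At 84.72% yield, actual mass of Cu = 237.69 × 0.8472 = 201.37 g.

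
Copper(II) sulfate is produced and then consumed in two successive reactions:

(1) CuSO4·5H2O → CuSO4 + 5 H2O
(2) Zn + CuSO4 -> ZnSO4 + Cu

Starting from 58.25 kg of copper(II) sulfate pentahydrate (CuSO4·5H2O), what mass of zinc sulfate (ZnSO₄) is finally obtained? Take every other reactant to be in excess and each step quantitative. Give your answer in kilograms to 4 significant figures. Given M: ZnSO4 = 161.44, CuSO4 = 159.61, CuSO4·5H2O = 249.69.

58.25 kg = 58250 g.
n(CuSO4·5H2O) = 58250 / 249.69 = 233.29 mol.
Step 1 gives a 1:1 ratio of CuSO4·5H2O to CuSO4, so n(CuSO4) = 233.29 mol.
In step 2 the CuSO4:ZnSO4 ratio is 1:1, so n(ZnSO4) = 233.29 mol.
Mass of ZnSO4 = 233.29 × 161.44 = 37662 g = 37.66 kg.

37.66 kg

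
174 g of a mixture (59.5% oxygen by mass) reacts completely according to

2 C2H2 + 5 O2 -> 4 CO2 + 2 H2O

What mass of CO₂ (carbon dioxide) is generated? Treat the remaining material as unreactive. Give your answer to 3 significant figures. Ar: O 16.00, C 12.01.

Mass of pure O2 = 174 g × 0.595 = 103.5 g.
M(O2) = 2(16.00) = 32.00 g/mol.
M(CO2) = 12.01 + 2(16.00) = 44.01 g/mol.
n(O2) = 103.5 g / 32.00 g/mol = 3.235 mol.
From the equation the O2:CO2 mole ratio is 5:4, so n(CO2) = 3.235 × 4/5 = 2.588 mol.
Mass of CO2 = 2.588 mol × 44.01 g/mol = 113.9 g.

114 g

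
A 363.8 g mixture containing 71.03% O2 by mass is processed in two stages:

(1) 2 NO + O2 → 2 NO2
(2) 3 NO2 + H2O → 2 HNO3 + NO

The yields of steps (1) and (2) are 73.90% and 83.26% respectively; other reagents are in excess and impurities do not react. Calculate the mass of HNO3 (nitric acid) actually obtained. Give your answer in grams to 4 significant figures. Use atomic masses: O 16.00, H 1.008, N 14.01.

Pure O2 = 363.8 × 0.7103 = 258.41 g.
M(O2) = 2(16.00) = 32.00 g/mol.
M(HNO3) = 1.008 + 14.01 + 3(16.00) = 63.018 g/mol.
n(O2) = 258.41 / 32.00 = 8.0752 mol.
Step 1 (O2:NO2 = 1:2): theoretical n(NO2) = 16.150 mol; at 73.90% yield, n(NO2) = 11.935 mol.
Step 2 (NO2:HNO3 = 3:2): theoretical n(HNO3) = 7.9568 mol, so theoretical mass = 7.9568 × 63.018 = 501.42 g.
At 83.26% yield, actual mass of HNO3 = 501.42 × 0.8326 = 417.48 g.

417.5 g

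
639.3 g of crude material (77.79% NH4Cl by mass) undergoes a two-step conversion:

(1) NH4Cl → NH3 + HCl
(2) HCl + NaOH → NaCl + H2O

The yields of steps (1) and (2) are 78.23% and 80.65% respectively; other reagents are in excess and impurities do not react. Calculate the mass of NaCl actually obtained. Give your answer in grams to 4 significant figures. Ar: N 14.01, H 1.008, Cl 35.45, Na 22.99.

342.8 g

Pure NH4Cl = 639.3 × 0.7779 = 497.31 g.
M(NH4Cl) = 14.01 + 4(1.008) + 35.45 = 53.492 g/mol.
M(NaCl) = 22.99 + 35.45 = 58.44 g/mol.
n(NH4Cl) = 497.31 / 53.492 = 9.2969 mol.
Step 1 (NH4Cl:HCl = 1:1): theoretical n(HCl) = 9.2969 mol; at 78.23% yield, n(HCl) = 7.2730 mol.
Step 2 (HCl:NaCl = 1:1): theoretical n(NaCl) = 7.2730 mol, so theoretical mass = 7.2730 × 58.44 = 425.03 g.
At 80.65% yield, actual mass of NaCl = 425.03 × 0.8065 = 342.79 g.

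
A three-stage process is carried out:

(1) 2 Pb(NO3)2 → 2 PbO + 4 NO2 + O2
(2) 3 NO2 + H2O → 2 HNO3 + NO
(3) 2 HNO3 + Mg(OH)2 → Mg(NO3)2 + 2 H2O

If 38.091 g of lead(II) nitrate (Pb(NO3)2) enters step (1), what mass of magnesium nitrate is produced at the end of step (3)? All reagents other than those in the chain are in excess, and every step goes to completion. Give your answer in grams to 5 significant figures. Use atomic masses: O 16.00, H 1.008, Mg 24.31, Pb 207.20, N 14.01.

M(Pb(NO3)2) = 207.20 + 2(14.01) + 6(16.00) = 331.22 g/mol.
M(Mg(NO3)2) = 24.31 + 2(14.01) + 6(16.00) = 148.33 g/mol.
n(Pb(NO3)2) = 38.091 / 331.22 = 0.115002 mol.
Reaction (1): Pb(NO3)2→NO2 ratio 2:4 ⇒ n(NO2) = 0.230004 mol.
Reaction (2): NO2→HNO3 ratio 3:2 ⇒ n(HNO3) = 0.153336 mol.
Reaction (3): HNO3→Mg(NO3)2 ratio 2:1 ⇒ n(Mg(NO3)2) = 0.0766681 mol.
Mass of Mg(NO3)2 = 0.0766681 × 148.33 = 11.3722 g.

11.372 g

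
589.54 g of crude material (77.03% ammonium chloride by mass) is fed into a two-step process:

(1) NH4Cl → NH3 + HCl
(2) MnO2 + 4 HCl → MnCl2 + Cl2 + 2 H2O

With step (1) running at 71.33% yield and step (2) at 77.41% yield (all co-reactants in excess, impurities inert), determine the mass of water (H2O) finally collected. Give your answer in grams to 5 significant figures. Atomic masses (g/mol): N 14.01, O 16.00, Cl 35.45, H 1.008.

Pure NH4Cl = 589.54 × 0.7703 = 454.123 g.
M(NH4Cl) = 14.01 + 4(1.008) + 35.45 = 53.492 g/mol.
M(H2O) = 2(1.008) + 16.00 = 18.016 g/mol.
n(NH4Cl) = 454.123 / 53.492 = 8.48954 mol.
Step 1 (NH4Cl:HCl = 1:1): theoretical n(HCl) = 8.48954 mol; at 71.33% yield, n(HCl) = 6.05559 mol.
Step 2 (HCl:H2O = 4:2): theoretical n(H2O) = 3.02780 mol, so theoretical mass = 3.02780 × 18.016 = 54.5488 g.
At 77.41% yield, actual mass of H2O = 54.5488 × 0.7741 = 42.2262 g.

42.226 g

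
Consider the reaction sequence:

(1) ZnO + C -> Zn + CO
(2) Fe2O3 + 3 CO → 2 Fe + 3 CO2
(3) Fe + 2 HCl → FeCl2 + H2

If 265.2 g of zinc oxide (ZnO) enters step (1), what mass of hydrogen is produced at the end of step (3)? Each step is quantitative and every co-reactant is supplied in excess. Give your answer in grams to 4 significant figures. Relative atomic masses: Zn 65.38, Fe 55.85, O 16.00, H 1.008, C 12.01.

4.380 g

M(ZnO) = 65.38 + 16.00 = 81.38 g/mol.
M(H2) = 2(1.008) = 2.016 g/mol.
n(ZnO) = 265.2 / 81.38 = 3.2588 mol.
Reaction (1): ZnO→CO ratio 1:1 ⇒ n(CO) = 3.2588 mol.
Reaction (2): CO→Fe ratio 3:2 ⇒ n(Fe) = 2.1725 mol.
Reaction (3): Fe→H2 ratio 1:1 ⇒ n(H2) = 2.1725 mol.
Mass of H2 = 2.1725 × 2.016 = 4.3798 g.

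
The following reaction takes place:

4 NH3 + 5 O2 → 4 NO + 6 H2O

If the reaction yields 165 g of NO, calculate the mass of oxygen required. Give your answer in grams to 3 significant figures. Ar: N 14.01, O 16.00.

M(NO) = 14.01 + 16.00 = 30.01 g/mol.
M(O2) = 2(16.00) = 32.00 g/mol.
n(NO) = 165.0 g / 30.01 g/mol = 5.498 mol.
From the equation the NO:O2 mole ratio is 4:5, so n(O2) = 5.498 × 5/4 = 6.873 mol.
Mass of O2 = 6.873 mol × 32.00 g/mol = 219.9 g.

220 g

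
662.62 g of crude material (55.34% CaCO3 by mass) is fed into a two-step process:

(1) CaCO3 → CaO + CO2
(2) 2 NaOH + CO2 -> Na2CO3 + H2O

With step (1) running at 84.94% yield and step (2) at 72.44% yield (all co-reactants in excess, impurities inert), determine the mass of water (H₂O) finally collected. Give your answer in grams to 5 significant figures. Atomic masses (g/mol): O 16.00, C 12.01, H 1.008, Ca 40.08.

Pure CaCO3 = 662.62 × 0.5534 = 366.694 g.
M(CaCO3) = 40.08 + 12.01 + 3(16.00) = 100.09 g/mol.
M(H2O) = 2(1.008) + 16.00 = 18.016 g/mol.
n(CaCO3) = 366.694 / 100.09 = 3.66364 mol.
Step 1 (CaCO3:CO2 = 1:1): theoretical n(CO2) = 3.66364 mol; at 84.94% yield, n(CO2) = 3.11190 mol.
Step 2 (CO2:H2O = 1:1): theoretical n(H2O) = 3.11190 mol, so theoretical mass = 3.11190 × 18.016 = 56.0639 g.
At 72.44% yield, actual mass of H2O = 56.0639 × 0.7244 = 40.6127 g.

40.613 g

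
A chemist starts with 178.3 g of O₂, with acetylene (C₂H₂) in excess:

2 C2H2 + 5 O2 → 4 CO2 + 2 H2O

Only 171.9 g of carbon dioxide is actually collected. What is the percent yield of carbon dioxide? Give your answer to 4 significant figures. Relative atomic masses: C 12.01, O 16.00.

87.63 %

M(O2) = 2(16.00) = 32.00 g/mol.
M(CO2) = 12.01 + 2(16.00) = 44.01 g/mol.
n(O2) = 178.30 g / 32.00 g/mol = 5.5719 mol.
From the equation the O2:CO2 mole ratio is 5:4, so n(CO2) = 5.5719 × 4/5 = 4.4575 mol.
Mass of CO2 = 4.4575 mol × 44.01 g/mol = 196.17 g.
This is the theoretical yield. Percent yield = 171.9 g / 196.17 g × 100% = 87.626%.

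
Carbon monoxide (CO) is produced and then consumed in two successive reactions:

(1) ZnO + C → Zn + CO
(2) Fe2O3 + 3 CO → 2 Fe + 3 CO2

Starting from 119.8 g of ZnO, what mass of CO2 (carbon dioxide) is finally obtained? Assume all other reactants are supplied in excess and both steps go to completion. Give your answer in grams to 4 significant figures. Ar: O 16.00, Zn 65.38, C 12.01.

64.79 g

M(ZnO) = 65.38 + 16.00 = 81.38 g/mol.
M(CO2) = 12.01 + 2(16.00) = 44.01 g/mol.
n(ZnO) = 119.80 / 81.38 = 1.4721 mol.
Step 1 gives a 1:1 ratio of ZnO to CO, so n(CO) = 1.4721 mol.
In step 2 the CO:CO2 ratio is 3:3, so n(CO2) = 1.4721 mol.
Mass of CO2 = 1.4721 × 44.01 = 64.787 g.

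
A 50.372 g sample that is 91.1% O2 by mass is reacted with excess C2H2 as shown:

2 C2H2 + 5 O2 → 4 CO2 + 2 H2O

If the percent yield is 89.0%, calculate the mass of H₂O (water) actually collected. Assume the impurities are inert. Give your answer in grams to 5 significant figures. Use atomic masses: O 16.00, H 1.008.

Pure O2 available = 50.372 g × 0.911 = 45.8889 g.
M(O2) = 2(16.00) = 32.00 g/mol.
M(H2O) = 2(1.008) + 16.00 = 18.016 g/mol.
n(O2) = 45.8889 g / 32.00 g/mol = 1.43403 mol.
From the equation the O2:H2O mole ratio is 5:2, so n(H2O) = 1.43403 × 2/5 = 0.573611 mol.
Mass of H2O = 0.573611 mol × 18.016 g/mol = 10.3342 g.
Actual mass collected = 10.3342 g × 0.890 = 9.19742 g.

9.1974 g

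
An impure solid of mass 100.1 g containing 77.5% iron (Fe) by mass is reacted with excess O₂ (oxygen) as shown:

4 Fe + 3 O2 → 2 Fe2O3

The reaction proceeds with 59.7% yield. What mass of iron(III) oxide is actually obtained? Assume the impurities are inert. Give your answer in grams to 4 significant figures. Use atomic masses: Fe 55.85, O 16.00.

66.22 g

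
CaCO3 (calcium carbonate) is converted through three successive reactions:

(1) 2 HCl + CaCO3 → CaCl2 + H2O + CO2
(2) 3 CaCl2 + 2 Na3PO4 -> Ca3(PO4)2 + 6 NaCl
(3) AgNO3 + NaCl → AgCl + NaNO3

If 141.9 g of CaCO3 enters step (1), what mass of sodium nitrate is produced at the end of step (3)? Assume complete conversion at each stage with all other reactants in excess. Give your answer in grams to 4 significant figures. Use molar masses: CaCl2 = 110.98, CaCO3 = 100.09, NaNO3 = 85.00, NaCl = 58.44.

241.0 g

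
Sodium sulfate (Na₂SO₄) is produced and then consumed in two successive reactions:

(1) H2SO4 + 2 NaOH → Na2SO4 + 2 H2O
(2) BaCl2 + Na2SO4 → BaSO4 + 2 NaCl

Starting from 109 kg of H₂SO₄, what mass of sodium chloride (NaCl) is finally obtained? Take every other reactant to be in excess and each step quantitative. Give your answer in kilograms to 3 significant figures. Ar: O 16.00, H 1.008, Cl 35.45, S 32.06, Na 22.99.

130 kg

M(H2SO4) = 2(1.008) + 32.06 + 4(16.00) = 98.076 g/mol.
M(NaCl) = 22.99 + 35.45 = 58.44 g/mol.
109 kg = 109000 g.
n(H2SO4) = 109000 / 98.076 = 1111 mol.
Step 1 gives a 1:1 ratio of H2SO4 to Na2SO4, so n(Na2SO4) = 1111 mol.
In step 2 the Na2SO4:NaCl ratio is 1:2, so n(NaCl) = 2223 mol.
Mass of NaCl = 2223 × 58.44 = 129900 g = 130 kg.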